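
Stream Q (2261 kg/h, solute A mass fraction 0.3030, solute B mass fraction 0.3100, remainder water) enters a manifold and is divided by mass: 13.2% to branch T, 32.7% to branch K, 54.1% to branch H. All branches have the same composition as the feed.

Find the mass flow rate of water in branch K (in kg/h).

Branch K total = 0.327×2261 = 739.35 kg/h.
water in K = 0.387×739.35 = 286.13 kg/h.

286.1 kg/h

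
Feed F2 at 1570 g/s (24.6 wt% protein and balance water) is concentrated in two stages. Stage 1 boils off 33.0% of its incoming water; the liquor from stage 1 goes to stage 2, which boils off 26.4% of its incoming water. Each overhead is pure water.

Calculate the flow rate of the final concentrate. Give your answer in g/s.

water in feed = 1570×0.754 = 1183.8 g/s.
After stage 1: water left = (1−0.330)×1183.8 = 793.13; stream total = 1179.4 g/s.
After stage 2: water left = (1−0.264)×793.13 = 583.75; final concentrate = 969.97 g/s.

970 g/s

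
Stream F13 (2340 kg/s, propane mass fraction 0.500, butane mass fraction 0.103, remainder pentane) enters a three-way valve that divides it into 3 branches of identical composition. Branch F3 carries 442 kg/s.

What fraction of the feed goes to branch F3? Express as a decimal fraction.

0.189

Fraction to F3 = 442/2340 = 0.1889.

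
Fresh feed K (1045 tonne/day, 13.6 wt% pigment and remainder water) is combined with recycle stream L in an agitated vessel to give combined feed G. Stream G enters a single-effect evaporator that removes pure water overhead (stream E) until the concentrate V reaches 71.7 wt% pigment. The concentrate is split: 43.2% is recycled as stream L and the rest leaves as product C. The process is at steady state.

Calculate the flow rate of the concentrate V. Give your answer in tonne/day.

Overall pigment balance (none leaves overhead): pigment in fresh feed = pigment in product, i.e. 1045×0.136 = (1−0.432)·V·0.717.
V = 142.12/(0.717×0.568) = 348.97 tonne/day.

349 tonne/day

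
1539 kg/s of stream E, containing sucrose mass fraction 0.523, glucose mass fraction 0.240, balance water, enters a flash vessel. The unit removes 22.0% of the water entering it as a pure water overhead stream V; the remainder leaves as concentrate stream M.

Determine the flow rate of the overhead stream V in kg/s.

water entering = 1539×0.237 = 364.74 kg/s; overhead removed = 0.220×364.74 = 80.243 kg/s.

80.24 kg/s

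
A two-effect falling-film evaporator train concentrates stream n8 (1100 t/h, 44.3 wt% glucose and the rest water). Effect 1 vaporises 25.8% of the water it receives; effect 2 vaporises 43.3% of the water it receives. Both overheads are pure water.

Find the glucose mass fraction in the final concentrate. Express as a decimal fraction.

water in feed = 1100×0.557 = 612.7 t/h.
After stage 1: water left = (1−0.258)×612.7 = 454.62; stream total = 941.92 t/h.
After stage 2: water left = (1−0.433)×454.62 = 257.77; final concentrate = 745.07 t/h.
glucose fraction = 487.3/745.07 = 0.654.

0.654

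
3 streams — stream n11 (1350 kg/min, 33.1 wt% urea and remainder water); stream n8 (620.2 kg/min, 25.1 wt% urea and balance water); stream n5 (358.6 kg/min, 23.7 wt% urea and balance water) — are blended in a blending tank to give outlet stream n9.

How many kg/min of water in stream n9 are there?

water out = water in = 1350×0.669 + 620.2×0.749 + 358.6×0.763 = 1641.3 kg/min.

1641 kg/min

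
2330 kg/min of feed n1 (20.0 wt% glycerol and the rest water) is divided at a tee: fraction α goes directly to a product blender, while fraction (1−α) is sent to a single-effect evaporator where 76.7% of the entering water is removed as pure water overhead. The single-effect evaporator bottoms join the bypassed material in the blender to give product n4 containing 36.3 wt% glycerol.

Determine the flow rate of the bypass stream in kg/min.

624.9 kg/min

All 2330×0.200 = 466 kg/min of glycerol reaches n4, so n4 = 466/0.363 = 1283.7 kg/min and vapour = 1046.3 kg/min.
The evaporator receives (1−α)·2330 of feed at 0.800 water and removes 0.767 of that water:
0.767×0.800×(1−α)×2330 = 1046.3
(1−α) = 1046.3/1429.7 = 0.7318;  α = 0.2682.
Bypass flow = 0.2682×2330 = 624.89 kg/min.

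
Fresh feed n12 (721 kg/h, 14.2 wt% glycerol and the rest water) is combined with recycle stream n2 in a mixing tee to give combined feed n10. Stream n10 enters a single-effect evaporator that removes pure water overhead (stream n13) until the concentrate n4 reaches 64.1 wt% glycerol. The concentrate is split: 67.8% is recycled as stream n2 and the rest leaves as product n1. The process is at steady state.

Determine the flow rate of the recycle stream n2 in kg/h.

Overall glycerol balance (none leaves overhead): glycerol in fresh feed = glycerol in product, i.e. 721×0.142 = (1−0.678)·n4·0.641.
n4 = 102.38/(0.641×0.322) = 496.03 kg/h.
Recycle n2 = 0.678×496.03 = 336.31 kg/h.

336.3 kg/h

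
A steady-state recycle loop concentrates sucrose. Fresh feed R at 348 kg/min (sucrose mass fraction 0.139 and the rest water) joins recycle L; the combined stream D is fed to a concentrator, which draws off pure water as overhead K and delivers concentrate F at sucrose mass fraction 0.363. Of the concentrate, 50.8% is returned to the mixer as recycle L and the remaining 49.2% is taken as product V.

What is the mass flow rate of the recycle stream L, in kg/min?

137.6 kg/min

Overall sucrose balance (none leaves overhead): sucrose in fresh feed = sucrose in product, i.e. 348×0.139 = (1−0.508)·F·0.363.
F = 48.372/(0.363×0.492) = 270.85 kg/min.
Recycle L = 0.508×270.85 = 137.59 kg/min.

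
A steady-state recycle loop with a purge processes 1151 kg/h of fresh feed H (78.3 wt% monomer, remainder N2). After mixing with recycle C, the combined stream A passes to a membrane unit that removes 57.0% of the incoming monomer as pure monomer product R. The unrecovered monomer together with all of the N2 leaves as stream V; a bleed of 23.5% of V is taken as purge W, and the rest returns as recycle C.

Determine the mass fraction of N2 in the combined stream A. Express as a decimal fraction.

0.442

N2 enters only via H and leaves only via the purge: 1151×0.217 = 0.235×(N2 in V), and the membrane unit passes all N2, so N2 in A = N2 in V = 1062.8 kg/h.
monomer in A: m_A = 1151×0.783 + (1−0.235)·(1−0.570)·m_A, so m_A = 901.23/0.6710 = 1343 kg/h.
A = 1343 + 1062.8 = 2405.9 kg/h.
N2 fraction in A = 1062.8/2405.9 = 0.442.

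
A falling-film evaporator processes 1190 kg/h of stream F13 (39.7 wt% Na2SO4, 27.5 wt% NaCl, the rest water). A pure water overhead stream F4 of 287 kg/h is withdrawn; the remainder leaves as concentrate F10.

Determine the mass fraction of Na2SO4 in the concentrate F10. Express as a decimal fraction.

Na2SO4 is not removed: 1190×0.397 = 472.43 kg/h of Na2SO4 enters F10.
Concentrate = 1190 − 287 = 903 kg/h.
Mass fraction = 472.43/903 = 0.523.

0.523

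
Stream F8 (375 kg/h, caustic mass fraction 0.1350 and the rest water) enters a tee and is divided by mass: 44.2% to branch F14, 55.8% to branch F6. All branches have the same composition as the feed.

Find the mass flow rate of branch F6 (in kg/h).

Branch F6 flow = 0.558×375 = 209.25 kg/h.

209.3 kg/h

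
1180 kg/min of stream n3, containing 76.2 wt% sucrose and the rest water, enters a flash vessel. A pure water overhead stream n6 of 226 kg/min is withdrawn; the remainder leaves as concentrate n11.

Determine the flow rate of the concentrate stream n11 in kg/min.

Concentrate = 1180 − 226 = 954 kg/min.

954 kg/min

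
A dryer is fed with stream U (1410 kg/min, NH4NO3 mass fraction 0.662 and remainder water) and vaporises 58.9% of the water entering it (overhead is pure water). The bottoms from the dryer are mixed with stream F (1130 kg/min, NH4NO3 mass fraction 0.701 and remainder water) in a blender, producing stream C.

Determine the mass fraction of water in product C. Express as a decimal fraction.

Vapour removed = 0.589×0.338×1410 = 280.71 kg/min; concentrate = 1129.3 kg/min.
water reaching the mixer = 195.87 (from concentrate) + 1130×0.299 = 533.74 kg/min.
Product flow = 1129.3 + 1130 = 2259.3 kg/min; water fraction = 0.236.

0.236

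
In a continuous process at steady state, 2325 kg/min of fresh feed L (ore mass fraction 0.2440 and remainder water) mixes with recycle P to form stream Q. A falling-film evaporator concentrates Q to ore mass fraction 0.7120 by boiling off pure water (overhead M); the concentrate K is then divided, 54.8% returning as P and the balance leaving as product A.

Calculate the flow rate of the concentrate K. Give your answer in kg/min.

Overall ore balance (none leaves overhead): ore in fresh feed = ore in product, i.e. 2325×0.244 = (1−0.548)·K·0.712.
K = 567.3/(0.712×0.452) = 1762.8 kg/min.

1763 kg/min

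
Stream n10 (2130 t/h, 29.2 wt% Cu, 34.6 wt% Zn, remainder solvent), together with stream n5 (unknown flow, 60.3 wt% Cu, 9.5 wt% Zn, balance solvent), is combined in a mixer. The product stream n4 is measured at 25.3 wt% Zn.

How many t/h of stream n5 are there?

Let n5 be the unknown flow. Total out = 2130 + n5.
Zn balance: 736.98 + 0.095·n5 = 0.253·(2130 + n5)
(0.095 − 0.253)·n5 = 0.253×2130 − 736.98 = -198.09
n5 = -198.09 / -0.158 = 1253.7 t/h

1254 t/h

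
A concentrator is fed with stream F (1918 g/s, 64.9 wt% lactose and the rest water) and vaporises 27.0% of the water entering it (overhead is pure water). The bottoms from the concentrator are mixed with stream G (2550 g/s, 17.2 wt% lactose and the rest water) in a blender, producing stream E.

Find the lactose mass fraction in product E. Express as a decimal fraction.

Vapour removed = 0.270×0.351×1918 = 181.77 g/s; concentrate = 1736.2 g/s.
lactose reaching the mixer = 1244.8 (from concentrate) + 2550×0.172 = 1683.4 g/s.
Product flow = 1736.2 + 2550 = 4286.2 g/s; lactose fraction = 0.393.

0.393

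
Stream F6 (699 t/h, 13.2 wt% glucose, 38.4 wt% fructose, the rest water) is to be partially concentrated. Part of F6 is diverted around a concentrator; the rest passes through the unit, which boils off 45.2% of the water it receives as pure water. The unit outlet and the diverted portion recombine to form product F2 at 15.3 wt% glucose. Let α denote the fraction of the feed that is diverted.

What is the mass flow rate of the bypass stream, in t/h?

260.4 t/h

All 699×0.132 = 92.268 t/h of glucose reaches F2, so F2 = 92.268/0.153 = 603.06 t/h and vapour = 95.941 t/h.
The evaporator receives (1−α)·699 of feed at 0.484 water and removes 0.452 of that water:
0.452×0.484×(1−α)×699 = 95.941
(1−α) = 95.941/152.92 = 0.6274;  α = 0.3726.
Bypass flow = 0.3726×699 = 260.45 t/h.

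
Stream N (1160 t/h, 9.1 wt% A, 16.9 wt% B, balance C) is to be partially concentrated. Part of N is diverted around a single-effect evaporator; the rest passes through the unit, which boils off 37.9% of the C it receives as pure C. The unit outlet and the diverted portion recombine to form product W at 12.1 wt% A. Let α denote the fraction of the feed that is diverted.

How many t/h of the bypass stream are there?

134.5 t/h

All 1160×0.091 = 105.56 t/h of A reaches W, so W = 105.56/0.121 = 872.4 t/h and vapour = 287.6 t/h.
The evaporator receives (1−α)·1160 of feed at 0.740 C and removes 0.379 of that C:
0.379×0.740×(1−α)×1160 = 287.6
(1−α) = 287.6/325.33 = 0.8840;  α = 0.1160.
Bypass flow = 0.1160×1160 = 134.53 t/h.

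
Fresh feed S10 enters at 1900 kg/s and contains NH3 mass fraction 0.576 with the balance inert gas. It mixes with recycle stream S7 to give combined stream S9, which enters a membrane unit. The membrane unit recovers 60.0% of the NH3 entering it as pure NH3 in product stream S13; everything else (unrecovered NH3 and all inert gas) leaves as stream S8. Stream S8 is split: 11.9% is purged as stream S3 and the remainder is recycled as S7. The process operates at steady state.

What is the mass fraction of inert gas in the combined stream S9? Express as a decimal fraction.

inert gas enters only via S10 and leaves only via the purge: 1900×0.424 = 0.119×(inert gas in S8), and the membrane unit passes all inert gas, so inert gas in S9 = inert gas in S8 = 6769.7 kg/s.
NH3 in S9: m_A = 1900×0.576 + (1−0.119)·(1−0.600)·m_A, so m_A = 1094.4/0.6476 = 1689.9 kg/s.
S9 = 1689.9 + 6769.7 = 8459.7 kg/s.
inert gas fraction in S9 = 6769.7/8459.7 = 0.800.

0.800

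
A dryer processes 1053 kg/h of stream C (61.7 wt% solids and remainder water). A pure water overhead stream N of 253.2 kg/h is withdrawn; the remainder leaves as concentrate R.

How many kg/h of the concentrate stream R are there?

Concentrate = 1053 − 253.2 = 799.8 kg/h.

799.8 kg/h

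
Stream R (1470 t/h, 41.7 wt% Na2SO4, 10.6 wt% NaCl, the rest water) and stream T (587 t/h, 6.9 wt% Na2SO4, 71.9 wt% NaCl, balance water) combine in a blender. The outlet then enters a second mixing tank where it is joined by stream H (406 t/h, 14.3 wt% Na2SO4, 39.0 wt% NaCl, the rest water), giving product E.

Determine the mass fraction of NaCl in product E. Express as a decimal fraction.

Overall, product flow = 2463 t/h.
NaCl in = 1470×0.106 + 587×0.719 + 406×0.390 = 736.21 t/h.
NaCl fraction in E = 0.299.

0.299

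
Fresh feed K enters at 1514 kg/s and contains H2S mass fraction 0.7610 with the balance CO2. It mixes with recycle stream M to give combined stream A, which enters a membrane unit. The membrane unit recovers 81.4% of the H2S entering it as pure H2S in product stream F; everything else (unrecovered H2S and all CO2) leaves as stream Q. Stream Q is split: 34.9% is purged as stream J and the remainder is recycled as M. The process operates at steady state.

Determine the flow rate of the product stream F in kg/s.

H2S in A: m_A = 1514×0.761 + (1−0.349)·(1−0.814)·m_A, so m_A = 1152.2/0.8789 = 1310.9 kg/s.
Product F = 0.814×1310.9 = 1067.1 kg/s.

1067 kg/s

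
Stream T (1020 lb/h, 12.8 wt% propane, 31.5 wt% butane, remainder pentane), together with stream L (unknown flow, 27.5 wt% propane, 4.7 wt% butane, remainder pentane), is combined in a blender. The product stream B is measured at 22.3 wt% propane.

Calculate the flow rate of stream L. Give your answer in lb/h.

Let L be the unknown flow. Total out = 1020 + L.
propane balance: 130.56 + 0.275·L = 0.223·(1020 + L)
(0.275 − 0.223)·L = 0.223×1020 − 130.56 = 96.9
L = 96.9 / 0.052 = 1863.5 lb/h

1863 lb/h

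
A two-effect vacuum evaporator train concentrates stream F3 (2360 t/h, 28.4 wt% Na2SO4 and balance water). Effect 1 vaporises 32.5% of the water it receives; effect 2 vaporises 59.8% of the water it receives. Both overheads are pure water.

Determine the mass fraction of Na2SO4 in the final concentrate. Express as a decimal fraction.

water in feed = 2360×0.716 = 1689.8 t/h.
After stage 1: water left = (1−0.325)×1689.8 = 1140.6; stream total = 1810.8 t/h.
After stage 2: water left = (1−0.598)×1140.6 = 458.52; final concentrate = 1128.8 t/h.
Na2SO4 fraction = 670.24/1128.8 = 0.594.

0.594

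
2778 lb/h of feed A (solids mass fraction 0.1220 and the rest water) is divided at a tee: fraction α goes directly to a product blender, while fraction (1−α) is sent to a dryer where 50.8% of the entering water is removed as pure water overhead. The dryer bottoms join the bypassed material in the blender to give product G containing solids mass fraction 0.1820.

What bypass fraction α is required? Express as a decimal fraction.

All 2778×0.122 = 338.92 lb/h of solids reaches G, so G = 338.92/0.182 = 1862.2 lb/h and vapour = 915.82 lb/h.
The evaporator receives (1−α)·2778 of feed at 0.878 water and removes 0.508 of that water:
0.508×0.878×(1−α)×2778 = 915.82
(1−α) = 915.82/1239.1 = 0.7391;  α = 0.2609.

0.261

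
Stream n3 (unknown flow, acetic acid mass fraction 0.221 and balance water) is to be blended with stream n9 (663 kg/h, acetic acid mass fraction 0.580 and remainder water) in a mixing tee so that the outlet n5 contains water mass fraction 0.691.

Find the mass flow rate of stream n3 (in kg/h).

2042 kg/h

Let n3 be the unknown flow. Total out = 663 + n3.
water balance: 278.46 + 0.779·n3 = 0.691·(663 + n3)
(0.779 − 0.691)·n3 = 0.691×663 − 278.46 = 179.67
n3 = 179.67 / 0.088 = 2041.7 kg/h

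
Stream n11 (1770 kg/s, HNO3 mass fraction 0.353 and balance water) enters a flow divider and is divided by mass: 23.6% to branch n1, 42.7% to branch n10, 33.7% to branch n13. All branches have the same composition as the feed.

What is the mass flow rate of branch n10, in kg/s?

Branch n10 flow = 0.427×1770 = 755.79 kg/s.

755.8 kg/s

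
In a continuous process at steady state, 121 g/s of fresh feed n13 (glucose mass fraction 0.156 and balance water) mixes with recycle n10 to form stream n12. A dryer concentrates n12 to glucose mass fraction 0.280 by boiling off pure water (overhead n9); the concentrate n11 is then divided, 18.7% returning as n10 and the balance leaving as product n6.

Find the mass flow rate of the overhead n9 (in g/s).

53.59 g/s

Overall glucose balance (none leaves overhead): glucose in fresh feed = glucose in product, i.e. 121×0.156 = (1−0.187)·n11·0.280.
n11 = 18.876/(0.280×0.813) = 82.92 g/s.
Recycle n10 = 0.187×82.92 = 15.506 g/s.
Combined feed n12 = 121 + 15.506 = 136.51 g/s.
Overhead n9 = n12 − n11 = 136.51 − 82.92 = 53.586 g/s.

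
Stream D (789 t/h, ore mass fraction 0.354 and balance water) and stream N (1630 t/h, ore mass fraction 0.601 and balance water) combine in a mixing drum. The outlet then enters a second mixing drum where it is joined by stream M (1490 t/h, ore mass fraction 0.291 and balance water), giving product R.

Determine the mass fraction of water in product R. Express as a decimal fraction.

0.567

Overall, product flow = 3909 t/h.
water in = 789×0.646 + 1630×0.399 + 1490×0.709 = 2216.5 t/h.
water fraction in R = 0.567.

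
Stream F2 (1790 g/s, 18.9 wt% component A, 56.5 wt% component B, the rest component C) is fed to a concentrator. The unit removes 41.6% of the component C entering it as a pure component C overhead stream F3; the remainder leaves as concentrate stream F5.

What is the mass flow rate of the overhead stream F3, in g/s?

component C entering = 1790×0.246 = 440.34 g/s; overhead removed = 0.416×440.34 = 183.18 g/s.

183.2 g/s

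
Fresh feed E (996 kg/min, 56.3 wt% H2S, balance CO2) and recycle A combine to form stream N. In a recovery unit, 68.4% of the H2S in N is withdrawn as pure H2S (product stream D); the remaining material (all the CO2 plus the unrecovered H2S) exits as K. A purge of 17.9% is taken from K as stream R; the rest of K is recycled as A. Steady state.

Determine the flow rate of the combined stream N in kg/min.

3189 kg/min

CO2 enters only via E and leaves only via the purge: 996×0.437 = 0.179×(CO2 in K), and the recovery unit passes all CO2, so CO2 in N = CO2 in K = 2431.6 kg/min.
H2S in N: m_A = 996×0.563 + (1−0.179)·(1−0.684)·m_A, so m_A = 560.75/0.7406 = 757.19 kg/min.
N = 757.19 + 2431.6 = 3188.8 kg/min.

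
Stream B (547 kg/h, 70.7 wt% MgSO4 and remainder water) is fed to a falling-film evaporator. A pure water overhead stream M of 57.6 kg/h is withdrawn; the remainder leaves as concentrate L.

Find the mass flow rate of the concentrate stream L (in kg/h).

Concentrate = 547 − 57.6 = 489.4 kg/h.

489.4 kg/h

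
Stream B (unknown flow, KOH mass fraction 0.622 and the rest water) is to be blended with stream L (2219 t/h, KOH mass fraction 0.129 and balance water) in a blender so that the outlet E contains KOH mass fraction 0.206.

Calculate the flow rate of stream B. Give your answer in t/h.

410.7 t/h

Let B be the unknown flow. Total out = 2219 + B.
KOH balance: 286.25 + 0.622·B = 0.206·(2219 + B)
(0.622 − 0.206)·B = 0.206×2219 − 286.25 = 170.86
B = 170.86 / 0.416 = 410.73 t/h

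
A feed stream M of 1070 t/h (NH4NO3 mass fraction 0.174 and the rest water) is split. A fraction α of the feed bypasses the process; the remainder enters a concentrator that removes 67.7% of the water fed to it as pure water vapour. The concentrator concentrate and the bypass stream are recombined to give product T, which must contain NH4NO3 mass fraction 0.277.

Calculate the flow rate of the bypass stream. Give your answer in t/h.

All 1070×0.174 = 186.18 t/h of NH4NO3 reaches T, so T = 186.18/0.277 = 672.13 t/h and vapour = 397.87 t/h.
The evaporator receives (1−α)·1070 of feed at 0.826 water and removes 0.677 of that water:
0.677×0.826×(1−α)×1070 = 397.87
(1−α) = 397.87/598.35 = 0.6649;  α = 0.3351.
Bypass flow = 0.3351×1070 = 358.5 t/h.

358.5 t/h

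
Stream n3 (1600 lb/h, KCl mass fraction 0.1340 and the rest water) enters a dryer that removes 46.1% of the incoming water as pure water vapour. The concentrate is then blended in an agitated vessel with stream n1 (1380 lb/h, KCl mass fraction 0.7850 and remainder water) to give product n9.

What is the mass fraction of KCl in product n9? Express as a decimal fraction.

Vapour removed = 0.461×0.866×1600 = 638.76 lb/h; concentrate = 961.24 lb/h.
KCl reaching the mixer = 214.4 (from concentrate) + 1380×0.785 = 1297.7 lb/h.
Product flow = 961.24 + 1380 = 2341.2 lb/h; KCl fraction = 0.5543.

0.5543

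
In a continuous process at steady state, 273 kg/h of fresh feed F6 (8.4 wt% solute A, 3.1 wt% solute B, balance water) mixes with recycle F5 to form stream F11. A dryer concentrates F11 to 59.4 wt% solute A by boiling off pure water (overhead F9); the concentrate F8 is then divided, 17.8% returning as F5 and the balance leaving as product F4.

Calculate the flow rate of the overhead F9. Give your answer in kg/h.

Overall solute A balance (none leaves overhead): solute A in fresh feed = solute A in product, i.e. 273×0.084 = (1−0.178)·F8·0.594.
F8 = 22.932/(0.594×0.822) = 46.966 kg/h.
Recycle F5 = 0.178×46.966 = 8.3599 kg/h.
Combined feed F11 = 273 + 8.3599 = 281.36 kg/h.
Overhead F9 = F11 − F8 = 281.36 − 46.966 = 234.39 kg/h.

234.4 kg/h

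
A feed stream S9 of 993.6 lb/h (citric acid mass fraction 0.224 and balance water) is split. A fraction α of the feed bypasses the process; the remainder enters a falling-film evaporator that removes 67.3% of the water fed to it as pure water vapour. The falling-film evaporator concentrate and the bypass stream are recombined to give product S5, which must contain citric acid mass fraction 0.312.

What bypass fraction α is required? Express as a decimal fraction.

All 993.6×0.224 = 222.57 lb/h of citric acid reaches S5, so S5 = 222.57/0.312 = 713.35 lb/h and vapour = 280.25 lb/h.
The evaporator receives (1−α)·993.6 of feed at 0.776 water and removes 0.673 of that water:
0.673×0.776×(1−α)×993.6 = 280.25
(1−α) = 280.25/518.91 = 0.5401;  α = 0.4599.

0.460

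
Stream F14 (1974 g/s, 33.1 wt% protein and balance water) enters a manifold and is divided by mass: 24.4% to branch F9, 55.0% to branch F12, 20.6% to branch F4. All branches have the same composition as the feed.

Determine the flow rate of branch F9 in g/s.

Branch F9 flow = 0.244×1974 = 481.66 g/s.

481.7 g/s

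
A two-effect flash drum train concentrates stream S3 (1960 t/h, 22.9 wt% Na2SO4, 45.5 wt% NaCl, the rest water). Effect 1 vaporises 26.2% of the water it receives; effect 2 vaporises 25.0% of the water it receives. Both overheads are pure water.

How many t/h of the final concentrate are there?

water in feed = 1960×0.316 = 619.36 t/h.
After stage 1: water left = (1−0.262)×619.36 = 457.09; stream total = 1797.7 t/h.
After stage 2: water left = (1−0.250)×457.09 = 342.82; final concentrate = 1683.5 t/h.

1683 t/h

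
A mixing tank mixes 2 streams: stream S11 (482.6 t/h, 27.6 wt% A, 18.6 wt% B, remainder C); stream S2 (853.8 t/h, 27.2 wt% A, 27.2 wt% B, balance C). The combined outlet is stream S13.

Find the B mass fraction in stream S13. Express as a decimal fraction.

Total flow out = 482.6 + 853.8 = 1336.4 t/h.
B in = 482.6×0.186 + 853.8×0.272 = 322 t/h.
B mass fraction in S13 = 322/1336.4 = 0.241.

0.241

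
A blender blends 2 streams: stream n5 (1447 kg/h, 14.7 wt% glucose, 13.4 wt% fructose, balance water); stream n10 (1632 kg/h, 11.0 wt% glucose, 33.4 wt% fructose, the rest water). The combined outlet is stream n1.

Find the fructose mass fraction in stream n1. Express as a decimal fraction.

Total flow out = 1447 + 1632 = 3079 kg/h.
fructose in = 1447×0.134 + 1632×0.334 = 738.99 kg/h.
fructose mass fraction in n1 = 738.99/3079 = 0.240.

0.240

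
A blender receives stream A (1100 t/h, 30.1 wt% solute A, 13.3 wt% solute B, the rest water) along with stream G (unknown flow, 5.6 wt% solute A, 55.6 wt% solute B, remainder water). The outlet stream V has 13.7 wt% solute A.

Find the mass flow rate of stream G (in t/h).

Let G be the unknown flow. Total out = 1100 + G.
solute A balance: 331.1 + 0.056·G = 0.137·(1100 + G)
(0.056 − 0.137)·G = 0.137×1100 − 331.1 = -180.4
G = -180.4 / -0.081 = 2227.2 t/h

2227 t/h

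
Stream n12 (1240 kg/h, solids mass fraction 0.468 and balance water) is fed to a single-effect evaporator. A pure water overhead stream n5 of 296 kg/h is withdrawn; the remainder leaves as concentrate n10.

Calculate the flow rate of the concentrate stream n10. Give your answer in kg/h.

Concentrate = 1240 − 296 = 944 kg/h.

944 kg/h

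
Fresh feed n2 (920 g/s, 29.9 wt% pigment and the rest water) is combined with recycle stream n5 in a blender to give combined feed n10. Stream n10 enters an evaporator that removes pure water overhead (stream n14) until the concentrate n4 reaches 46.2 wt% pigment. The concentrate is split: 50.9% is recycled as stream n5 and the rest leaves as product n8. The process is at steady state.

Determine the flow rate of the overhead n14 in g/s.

Overall pigment balance (none leaves overhead): pigment in fresh feed = pigment in product, i.e. 920×0.299 = (1−0.509)·n4·0.462.
n4 = 275.08/(0.462×0.491) = 1212.7 g/s.
Recycle n5 = 0.509×1212.7 = 617.24 g/s.
Combined feed n10 = 920 + 617.24 = 1537.2 g/s.
Overhead n14 = n10 − n4 = 1537.2 − 1212.7 = 324.59 g/s.

324.6 g/s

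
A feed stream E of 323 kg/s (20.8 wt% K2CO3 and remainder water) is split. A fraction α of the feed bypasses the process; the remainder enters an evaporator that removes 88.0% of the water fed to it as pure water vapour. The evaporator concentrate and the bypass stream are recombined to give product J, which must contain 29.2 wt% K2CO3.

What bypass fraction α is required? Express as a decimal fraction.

0.587

All 323×0.208 = 67.184 kg/s of K2CO3 reaches J, so J = 67.184/0.292 = 230.08 kg/s and vapour = 92.918 kg/s.
The evaporator receives (1−α)·323 of feed at 0.792 water and removes 0.880 of that water:
0.880×0.792×(1−α)×323 = 92.918
(1−α) = 92.918/225.12 = 0.4128;  α = 0.5872.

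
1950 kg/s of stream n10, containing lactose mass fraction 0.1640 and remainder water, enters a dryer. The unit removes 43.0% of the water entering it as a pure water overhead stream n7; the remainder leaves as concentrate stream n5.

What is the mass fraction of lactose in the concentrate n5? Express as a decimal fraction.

lactose is not removed: 1950×0.164 = 319.8 kg/s of lactose enters n5.
water entering = 1950×0.836 = 1630.2 kg/s; overhead removed = 0.430×1630.2 = 700.99 kg/s.
Concentrate = 1950 − 700.99 = 1249 kg/s.
Mass fraction = 319.8/1249 = 0.2560.

0.2560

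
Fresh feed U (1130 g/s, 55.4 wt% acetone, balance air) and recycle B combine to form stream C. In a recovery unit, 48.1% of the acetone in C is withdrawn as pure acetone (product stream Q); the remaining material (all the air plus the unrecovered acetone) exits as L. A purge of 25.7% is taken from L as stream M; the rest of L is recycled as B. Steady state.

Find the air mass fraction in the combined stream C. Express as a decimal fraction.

0.6581

air enters only via U and leaves only via the purge: 1130×0.446 = 0.257×(air in L), and the recovery unit passes all air, so air in C = air in L = 1961 g/s.
acetone in C: m_A = 1130×0.554 + (1−0.257)·(1−0.481)·m_A, so m_A = 626.02/0.6144 = 1018.9 g/s.
C = 1018.9 + 1961 = 2980 g/s.
air fraction in C = 1961/2980 = 0.6581.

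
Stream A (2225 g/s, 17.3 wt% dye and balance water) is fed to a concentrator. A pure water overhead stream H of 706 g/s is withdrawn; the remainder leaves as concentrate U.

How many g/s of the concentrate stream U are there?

1519 g/s

Concentrate = 2225 − 706 = 1519 g/s.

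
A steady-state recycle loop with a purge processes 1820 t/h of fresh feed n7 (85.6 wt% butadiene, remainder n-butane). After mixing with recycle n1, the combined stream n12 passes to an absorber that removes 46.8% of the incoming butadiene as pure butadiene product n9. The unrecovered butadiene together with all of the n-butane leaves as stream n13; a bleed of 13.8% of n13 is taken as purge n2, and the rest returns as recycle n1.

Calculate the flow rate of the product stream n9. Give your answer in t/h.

butadiene in n12: m_A = 1820×0.856 + (1−0.138)·(1−0.468)·m_A, so m_A = 1557.9/0.5414 = 2877.5 t/h.
Product n9 = 0.468×2877.5 = 1346.7 t/h.

1347 t/h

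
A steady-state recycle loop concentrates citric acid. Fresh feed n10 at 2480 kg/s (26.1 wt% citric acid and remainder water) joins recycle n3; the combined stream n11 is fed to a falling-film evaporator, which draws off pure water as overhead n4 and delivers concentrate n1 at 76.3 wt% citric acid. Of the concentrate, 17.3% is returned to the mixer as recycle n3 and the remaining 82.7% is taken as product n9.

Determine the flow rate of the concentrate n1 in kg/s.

1026 kg/s

Overall citric acid balance (none leaves overhead): citric acid in fresh feed = citric acid in product, i.e. 2480×0.261 = (1−0.173)·n1·0.763.
n1 = 647.28/(0.763×0.827) = 1025.8 kg/s.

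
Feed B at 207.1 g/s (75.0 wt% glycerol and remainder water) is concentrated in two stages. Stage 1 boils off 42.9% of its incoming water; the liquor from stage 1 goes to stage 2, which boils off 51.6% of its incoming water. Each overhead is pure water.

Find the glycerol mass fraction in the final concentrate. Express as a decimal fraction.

water in feed = 207.1×0.250 = 51.775 g/s.
After stage 1: water left = (1−0.429)×51.775 = 29.564; stream total = 184.89 g/s.
After stage 2: water left = (1−0.516)×29.564 = 14.309; final concentrate = 169.63 g/s.
glycerol fraction = 155.32/169.63 = 0.9156.

0.9156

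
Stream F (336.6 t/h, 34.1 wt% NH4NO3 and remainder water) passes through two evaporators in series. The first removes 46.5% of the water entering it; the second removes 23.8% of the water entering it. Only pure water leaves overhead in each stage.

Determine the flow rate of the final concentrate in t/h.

205.2 t/h

water in feed = 336.6×0.659 = 221.82 t/h.
After stage 1: water left = (1−0.465)×221.82 = 118.67; stream total = 233.45 t/h.
After stage 2: water left = (1−0.238)×118.67 = 90.429; final concentrate = 205.21 t/h.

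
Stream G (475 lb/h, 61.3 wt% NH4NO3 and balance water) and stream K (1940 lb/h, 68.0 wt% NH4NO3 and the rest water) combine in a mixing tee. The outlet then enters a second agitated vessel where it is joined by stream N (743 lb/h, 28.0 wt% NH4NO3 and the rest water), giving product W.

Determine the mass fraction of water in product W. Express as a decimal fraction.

0.424

Overall, product flow = 3158 lb/h.
water in = 475×0.387 + 1940×0.320 + 743×0.720 = 1339.6 lb/h.
water fraction in W = 0.424.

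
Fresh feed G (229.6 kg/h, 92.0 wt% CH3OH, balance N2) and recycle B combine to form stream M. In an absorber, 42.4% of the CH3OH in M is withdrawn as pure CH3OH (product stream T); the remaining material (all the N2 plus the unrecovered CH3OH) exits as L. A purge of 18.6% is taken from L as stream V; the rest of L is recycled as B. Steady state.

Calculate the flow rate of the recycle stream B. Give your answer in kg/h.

266.9 kg/h

N2 enters only via G and leaves only via the purge: 229.6×0.080 = 0.186×(N2 in L), and the absorber passes all N2, so N2 in M = N2 in L = 98.753 kg/h.
CH3OH in M: m_A = 229.6×0.920 + (1−0.186)·(1−0.424)·m_A, so m_A = 211.23/0.5311 = 397.7 kg/h.
L = (1−0.424)×397.7 + 98.753 = 327.83 kg/h.
Recycle B = (1−0.186)×327.83 = 266.85 kg/h.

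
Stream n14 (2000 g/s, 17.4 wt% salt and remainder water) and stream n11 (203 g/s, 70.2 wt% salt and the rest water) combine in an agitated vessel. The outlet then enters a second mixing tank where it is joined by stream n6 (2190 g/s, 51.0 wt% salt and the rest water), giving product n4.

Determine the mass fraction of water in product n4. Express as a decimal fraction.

0.634

Overall, product flow = 4393 g/s.
water in = 2000×0.826 + 203×0.298 + 2190×0.490 = 2785.6 g/s.
water fraction in n4 = 0.634.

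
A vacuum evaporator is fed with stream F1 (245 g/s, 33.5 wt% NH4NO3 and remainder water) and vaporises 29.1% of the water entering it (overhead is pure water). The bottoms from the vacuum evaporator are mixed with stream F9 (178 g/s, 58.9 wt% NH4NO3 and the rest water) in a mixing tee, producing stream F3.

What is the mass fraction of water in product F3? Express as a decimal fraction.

0.5023

Vapour removed = 0.291×0.665×245 = 47.411 g/s; concentrate = 197.59 g/s.
water reaching the mixer = 115.51 (from concentrate) + 178×0.411 = 188.67 g/s.
Product flow = 197.59 + 178 = 375.59 g/s; water fraction = 0.5023.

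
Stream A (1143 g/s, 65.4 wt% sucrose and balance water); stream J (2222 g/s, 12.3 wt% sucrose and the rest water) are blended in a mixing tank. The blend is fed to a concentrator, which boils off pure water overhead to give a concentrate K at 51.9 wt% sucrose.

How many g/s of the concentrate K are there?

1967 g/s

sucrose entering = 1143×0.654 + 2222×0.123 = 1020.8 g/s.
All sucrose reports to K, so K = 1020.8/0.519 = 1966.9 g/s.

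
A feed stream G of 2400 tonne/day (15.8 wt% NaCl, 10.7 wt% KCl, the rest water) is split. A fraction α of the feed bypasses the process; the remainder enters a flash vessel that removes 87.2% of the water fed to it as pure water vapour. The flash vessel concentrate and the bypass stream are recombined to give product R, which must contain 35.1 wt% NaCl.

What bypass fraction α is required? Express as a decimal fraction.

0.142

All 2400×0.158 = 379.2 tonne/day of NaCl reaches R, so R = 379.2/0.351 = 1080.3 tonne/day and vapour = 1319.7 tonne/day.
The evaporator receives (1−α)·2400 of feed at 0.735 water and removes 0.872 of that water:
0.872×0.735×(1−α)×2400 = 1319.7
(1−α) = 1319.7/1538.2 = 0.8579;  α = 0.1421.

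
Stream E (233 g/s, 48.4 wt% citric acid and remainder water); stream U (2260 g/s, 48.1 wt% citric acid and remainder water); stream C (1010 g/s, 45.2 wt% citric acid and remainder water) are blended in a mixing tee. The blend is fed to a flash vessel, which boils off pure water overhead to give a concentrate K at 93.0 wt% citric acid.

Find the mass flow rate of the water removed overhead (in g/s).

citric acid entering = 233×0.484 + 2260×0.481 + 1010×0.452 = 1656.4 g/s.
All citric acid reports to K, so K = 1656.4/0.930 = 1781 g/s.
Total feed = 3503 g/s; overhead = 3503 − 1781 = 1722 g/s.

1722 g/s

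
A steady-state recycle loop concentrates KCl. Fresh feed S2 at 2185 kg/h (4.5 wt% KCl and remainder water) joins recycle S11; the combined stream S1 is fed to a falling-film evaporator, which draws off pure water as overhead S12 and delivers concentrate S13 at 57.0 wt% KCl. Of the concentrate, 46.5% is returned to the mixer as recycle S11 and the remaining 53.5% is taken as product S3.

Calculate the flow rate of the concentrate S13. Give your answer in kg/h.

322.4 kg/h

Overall KCl balance (none leaves overhead): KCl in fresh feed = KCl in product, i.e. 2185×0.045 = (1−0.465)·S13·0.570.
S13 = 98.325/(0.570×0.535) = 322.43 kg/h.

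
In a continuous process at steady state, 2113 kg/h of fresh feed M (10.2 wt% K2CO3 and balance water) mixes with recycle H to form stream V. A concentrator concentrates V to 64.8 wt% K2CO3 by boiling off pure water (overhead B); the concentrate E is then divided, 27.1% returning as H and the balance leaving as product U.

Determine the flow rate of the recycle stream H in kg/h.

123.6 kg/h

Overall K2CO3 balance (none leaves overhead): K2CO3 in fresh feed = K2CO3 in product, i.e. 2113×0.102 = (1−0.271)·E·0.648.
E = 215.53/(0.648×0.729) = 456.24 kg/h.
Recycle H = 0.271×456.24 = 123.64 kg/h.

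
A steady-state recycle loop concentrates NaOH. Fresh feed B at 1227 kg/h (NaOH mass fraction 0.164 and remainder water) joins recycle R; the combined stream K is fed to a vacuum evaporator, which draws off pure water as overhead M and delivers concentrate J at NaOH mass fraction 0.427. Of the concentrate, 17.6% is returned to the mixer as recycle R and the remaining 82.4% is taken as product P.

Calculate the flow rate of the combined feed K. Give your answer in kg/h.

Overall NaOH balance (none leaves overhead): NaOH in fresh feed = NaOH in product, i.e. 1227×0.164 = (1−0.176)·J·0.427.
J = 201.23/(0.427×0.824) = 571.92 kg/h.
Recycle R = 0.176×571.92 = 100.66 kg/h.
Combined feed K = 1227 + 100.66 = 1327.7 kg/h.

1328 kg/h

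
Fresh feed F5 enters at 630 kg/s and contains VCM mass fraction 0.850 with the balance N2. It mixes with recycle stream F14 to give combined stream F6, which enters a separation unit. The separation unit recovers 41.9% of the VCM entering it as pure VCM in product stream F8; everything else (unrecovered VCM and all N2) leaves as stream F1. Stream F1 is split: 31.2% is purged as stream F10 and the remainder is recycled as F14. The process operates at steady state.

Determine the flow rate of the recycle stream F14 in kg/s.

N2 enters only via F5 and leaves only via the purge: 630×0.150 = 0.312×(N2 in F1), and the separation unit passes all N2, so N2 in F6 = N2 in F1 = 302.88 kg/s.
VCM in F6: m_A = 630×0.850 + (1−0.312)·(1−0.419)·m_A, so m_A = 535.5/0.6003 = 892.1 kg/s.
F1 = (1−0.419)×892.1 + 302.88 = 821.19 kg/s.
Recycle F14 = (1−0.312)×821.19 = 564.98 kg/s.

565 kg/s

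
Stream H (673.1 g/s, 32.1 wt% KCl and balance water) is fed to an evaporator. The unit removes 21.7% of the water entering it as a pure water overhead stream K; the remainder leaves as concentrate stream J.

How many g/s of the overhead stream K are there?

99.18 g/s

water entering = 673.1×0.679 = 457.03 g/s; overhead removed = 0.217×457.03 = 99.177 g/s.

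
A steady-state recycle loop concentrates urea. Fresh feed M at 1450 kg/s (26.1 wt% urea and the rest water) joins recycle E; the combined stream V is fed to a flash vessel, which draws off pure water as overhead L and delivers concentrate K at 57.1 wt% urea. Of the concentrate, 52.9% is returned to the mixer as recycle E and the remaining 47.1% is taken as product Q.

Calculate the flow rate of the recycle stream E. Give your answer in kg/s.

Overall urea balance (none leaves overhead): urea in fresh feed = urea in product, i.e. 1450×0.261 = (1−0.529)·K·0.571.
K = 378.45/(0.571×0.471) = 1407.2 kg/s.
Recycle E = 0.529×1407.2 = 744.4 kg/s.

744.4 kg/s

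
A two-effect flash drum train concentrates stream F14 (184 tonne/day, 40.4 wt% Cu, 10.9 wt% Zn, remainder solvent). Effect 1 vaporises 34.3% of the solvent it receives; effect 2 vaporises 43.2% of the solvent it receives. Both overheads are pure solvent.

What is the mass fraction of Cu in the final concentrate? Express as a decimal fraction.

solvent in feed = 184×0.487 = 89.608 tonne/day.
After stage 1: solvent left = (1−0.343)×89.608 = 58.872; stream total = 153.26 tonne/day.
After stage 2: solvent left = (1−0.432)×58.872 = 33.44; final concentrate = 127.83 tonne/day.
Cu fraction = 74.336/127.83 = 0.582.

0.582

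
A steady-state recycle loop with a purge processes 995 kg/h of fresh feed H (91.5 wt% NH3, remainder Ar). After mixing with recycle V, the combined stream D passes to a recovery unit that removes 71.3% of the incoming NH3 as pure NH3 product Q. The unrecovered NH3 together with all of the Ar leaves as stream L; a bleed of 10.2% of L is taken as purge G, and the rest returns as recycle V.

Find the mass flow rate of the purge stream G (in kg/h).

120.5 kg/h

Ar enters only via H and leaves only via the purge: 995×0.085 = 0.102×(Ar in L), and the recovery unit passes all Ar, so Ar in D = Ar in L = 829.17 kg/h.
NH3 in D: m_A = 995×0.915 + (1−0.102)·(1−0.713)·m_A, so m_A = 910.43/0.7423 = 1226.5 kg/h.
L = (1−0.713)×1226.5 + 829.17 = 1181.2 kg/h.
Purge G = 0.102×1181.2 = 120.48 kg/h.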